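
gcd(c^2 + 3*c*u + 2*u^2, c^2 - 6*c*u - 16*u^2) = c + 2*u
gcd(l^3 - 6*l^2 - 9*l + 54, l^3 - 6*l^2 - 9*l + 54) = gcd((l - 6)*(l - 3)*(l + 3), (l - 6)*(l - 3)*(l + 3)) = l^3 - 6*l^2 - 9*l + 54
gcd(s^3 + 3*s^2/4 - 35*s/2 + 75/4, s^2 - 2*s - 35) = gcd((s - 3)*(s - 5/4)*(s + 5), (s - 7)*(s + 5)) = s + 5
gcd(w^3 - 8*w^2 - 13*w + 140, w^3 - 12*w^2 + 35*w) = w^2 - 12*w + 35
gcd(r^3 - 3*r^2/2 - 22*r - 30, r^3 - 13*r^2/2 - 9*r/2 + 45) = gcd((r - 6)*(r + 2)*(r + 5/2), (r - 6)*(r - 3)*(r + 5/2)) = r^2 - 7*r/2 - 15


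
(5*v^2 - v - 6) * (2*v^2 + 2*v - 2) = 10*v^4 + 8*v^3 - 24*v^2 - 10*v + 12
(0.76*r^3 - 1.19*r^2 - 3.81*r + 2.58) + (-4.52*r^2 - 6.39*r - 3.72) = 0.76*r^3 - 5.71*r^2 - 10.2*r - 1.14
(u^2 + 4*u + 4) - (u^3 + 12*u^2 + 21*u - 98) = -u^3 - 11*u^2 - 17*u + 102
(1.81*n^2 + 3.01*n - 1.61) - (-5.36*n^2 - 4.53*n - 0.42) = 7.17*n^2 + 7.54*n - 1.19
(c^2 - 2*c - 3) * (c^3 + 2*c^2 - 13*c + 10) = c^5 - 20*c^3 + 30*c^2 + 19*c - 30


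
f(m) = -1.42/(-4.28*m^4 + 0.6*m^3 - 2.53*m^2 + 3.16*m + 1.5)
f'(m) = -1.42*(17.12*m^3 - 1.8*m^2 + 5.06*m - 3.16)/(-4.28*m^4 + 0.6*m^3 - 2.53*m^2 + 3.16*m + 1.5)^2 = (-24.3104*m^3 + 2.556*m^2 - 7.1852*m + 4.4872)/(-4.28*m^4 + 0.6*m^3 - 2.53*m^2 + 3.16*m + 1.5)^2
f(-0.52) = 1.16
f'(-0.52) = 8.22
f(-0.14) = -1.41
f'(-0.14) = 5.56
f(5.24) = 0.00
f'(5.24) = -0.00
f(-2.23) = 0.01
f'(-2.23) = 0.02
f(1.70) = 0.04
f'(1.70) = -0.11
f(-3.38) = 0.00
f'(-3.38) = 0.00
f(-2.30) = 0.01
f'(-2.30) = 0.02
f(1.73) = 0.04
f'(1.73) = -0.10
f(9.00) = 0.00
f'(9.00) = -0.00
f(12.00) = 0.00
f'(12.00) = -0.00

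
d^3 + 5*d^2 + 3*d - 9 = (d - 1)*(d + 3)^2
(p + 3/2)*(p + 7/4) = p^2 + 13*p/4 + 21/8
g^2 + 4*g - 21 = (g - 3)*(g + 7)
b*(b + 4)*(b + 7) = b^3 + 11*b^2 + 28*b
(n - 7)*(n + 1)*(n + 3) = n^3 - 3*n^2 - 25*n - 21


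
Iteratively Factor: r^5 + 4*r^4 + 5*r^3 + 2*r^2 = (r + 2)*(r^4 + 2*r^3 + r^2) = (r + 1)*(r + 2)*(r^3 + r^2) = r*(r + 1)*(r + 2)*(r^2 + r) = r^2*(r + 1)*(r + 2)*(r + 1)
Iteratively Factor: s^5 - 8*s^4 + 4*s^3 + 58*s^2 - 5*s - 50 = (s + 2)*(s^4 - 10*s^3 + 24*s^2 + 10*s - 25) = (s - 5)*(s + 2)*(s^3 - 5*s^2 - s + 5) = (s - 5)*(s - 1)*(s + 2)*(s^2 - 4*s - 5) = (s - 5)*(s - 1)*(s + 1)*(s + 2)*(s - 5)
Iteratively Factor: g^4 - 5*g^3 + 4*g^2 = (g - 1)*(g^3 - 4*g^2) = g*(g - 1)*(g^2 - 4*g) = g^2*(g - 1)*(g - 4)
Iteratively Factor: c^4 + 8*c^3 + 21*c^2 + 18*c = (c + 3)*(c^3 + 5*c^2 + 6*c) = (c + 3)^2*(c^2 + 2*c) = (c + 2)*(c + 3)^2*(c)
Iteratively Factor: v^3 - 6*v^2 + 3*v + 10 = (v - 5)*(v^2 - v - 2) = (v - 5)*(v - 2)*(v + 1)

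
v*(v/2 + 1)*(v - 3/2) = v^3/2 + v^2/4 - 3*v/2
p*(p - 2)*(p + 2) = p^3 - 4*p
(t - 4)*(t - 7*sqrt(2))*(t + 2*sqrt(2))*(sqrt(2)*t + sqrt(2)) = sqrt(2)*t^4 - 10*t^3 - 3*sqrt(2)*t^3 - 32*sqrt(2)*t^2 + 30*t^2 + 40*t + 84*sqrt(2)*t + 112*sqrt(2)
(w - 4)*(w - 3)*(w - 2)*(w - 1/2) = w^4 - 19*w^3/2 + 61*w^2/2 - 37*w + 12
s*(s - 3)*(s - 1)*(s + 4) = s^4 - 13*s^2 + 12*s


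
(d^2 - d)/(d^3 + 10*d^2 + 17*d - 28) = d/(d^2 + 11*d + 28)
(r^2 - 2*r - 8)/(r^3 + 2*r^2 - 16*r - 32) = 1/(r + 4)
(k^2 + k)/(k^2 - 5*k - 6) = k/(k - 6)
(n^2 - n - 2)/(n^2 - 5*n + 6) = (n + 1)/(n - 3)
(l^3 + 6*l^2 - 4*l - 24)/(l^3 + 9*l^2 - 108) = (l^2 - 4)/(l^2 + 3*l - 18)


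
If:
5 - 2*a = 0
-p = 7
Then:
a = 5/2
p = -7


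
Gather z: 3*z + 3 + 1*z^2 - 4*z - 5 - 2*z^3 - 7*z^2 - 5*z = -2*z^3 - 6*z^2 - 6*z - 2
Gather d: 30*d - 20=30*d - 20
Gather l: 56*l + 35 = 56*l + 35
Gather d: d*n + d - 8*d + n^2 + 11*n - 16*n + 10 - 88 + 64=d*(n - 7) + n^2 - 5*n - 14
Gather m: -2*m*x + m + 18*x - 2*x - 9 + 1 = m*(1 - 2*x) + 16*x - 8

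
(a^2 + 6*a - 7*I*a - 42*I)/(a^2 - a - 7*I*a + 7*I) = (a + 6)/(a - 1)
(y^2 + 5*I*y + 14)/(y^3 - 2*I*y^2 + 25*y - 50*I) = (y + 7*I)/(y^2 + 25)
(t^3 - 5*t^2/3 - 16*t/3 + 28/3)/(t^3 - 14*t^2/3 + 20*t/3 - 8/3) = (3*t + 7)/(3*t - 2)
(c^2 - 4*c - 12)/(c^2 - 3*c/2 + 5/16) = 16*(c^2 - 4*c - 12)/(16*c^2 - 24*c + 5)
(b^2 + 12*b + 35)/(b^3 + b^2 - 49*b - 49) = (b + 5)/(b^2 - 6*b - 7)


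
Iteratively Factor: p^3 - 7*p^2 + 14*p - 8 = (p - 2)*(p^2 - 5*p + 4) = (p - 2)*(p - 1)*(p - 4)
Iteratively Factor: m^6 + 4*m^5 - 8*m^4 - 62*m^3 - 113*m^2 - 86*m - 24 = (m + 1)*(m^5 + 3*m^4 - 11*m^3 - 51*m^2 - 62*m - 24) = (m - 4)*(m + 1)*(m^4 + 7*m^3 + 17*m^2 + 17*m + 6) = (m - 4)*(m + 1)*(m + 2)*(m^3 + 5*m^2 + 7*m + 3) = (m - 4)*(m + 1)^2*(m + 2)*(m^2 + 4*m + 3) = (m - 4)*(m + 1)^2*(m + 2)*(m + 3)*(m + 1)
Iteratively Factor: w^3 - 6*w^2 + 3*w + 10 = (w - 2)*(w^2 - 4*w - 5) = (w - 2)*(w + 1)*(w - 5)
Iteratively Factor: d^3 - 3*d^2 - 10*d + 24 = (d + 3)*(d^2 - 6*d + 8) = (d - 2)*(d + 3)*(d - 4)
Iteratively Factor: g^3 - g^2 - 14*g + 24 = (g + 4)*(g^2 - 5*g + 6) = (g - 2)*(g + 4)*(g - 3)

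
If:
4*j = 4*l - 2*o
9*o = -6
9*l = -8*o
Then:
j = 25/27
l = 16/27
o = -2/3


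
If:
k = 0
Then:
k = 0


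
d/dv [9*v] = 9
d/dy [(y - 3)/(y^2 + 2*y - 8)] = (y^2 + 2*y - 2*(y - 3)*(y + 1) - 8)/(y^2 + 2*y - 8)^2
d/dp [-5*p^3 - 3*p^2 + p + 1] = -15*p^2 - 6*p + 1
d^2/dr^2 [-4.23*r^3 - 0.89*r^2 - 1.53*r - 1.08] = -25.38*r - 1.78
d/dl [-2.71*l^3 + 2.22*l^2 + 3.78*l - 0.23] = -8.13*l^2 + 4.44*l + 3.78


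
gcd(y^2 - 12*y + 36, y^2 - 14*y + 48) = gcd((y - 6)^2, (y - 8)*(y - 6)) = y - 6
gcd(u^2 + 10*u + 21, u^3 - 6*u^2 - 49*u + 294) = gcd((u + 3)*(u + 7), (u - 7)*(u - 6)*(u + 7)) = u + 7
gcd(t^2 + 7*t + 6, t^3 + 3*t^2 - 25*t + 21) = 1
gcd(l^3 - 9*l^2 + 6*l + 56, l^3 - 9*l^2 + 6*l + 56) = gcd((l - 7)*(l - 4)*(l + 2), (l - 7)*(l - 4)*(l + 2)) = l^3 - 9*l^2 + 6*l + 56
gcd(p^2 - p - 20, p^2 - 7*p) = 1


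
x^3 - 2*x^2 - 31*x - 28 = (x - 7)*(x + 1)*(x + 4)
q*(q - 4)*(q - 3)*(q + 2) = q^4 - 5*q^3 - 2*q^2 + 24*q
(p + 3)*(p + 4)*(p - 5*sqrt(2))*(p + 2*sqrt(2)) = p^4 - 3*sqrt(2)*p^3 + 7*p^3 - 21*sqrt(2)*p^2 - 8*p^2 - 140*p - 36*sqrt(2)*p - 240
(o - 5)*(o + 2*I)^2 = o^3 - 5*o^2 + 4*I*o^2 - 4*o - 20*I*o + 20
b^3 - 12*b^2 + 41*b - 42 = (b - 7)*(b - 3)*(b - 2)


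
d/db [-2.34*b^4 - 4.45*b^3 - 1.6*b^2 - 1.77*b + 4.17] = -9.36*b^3 - 13.35*b^2 - 3.2*b - 1.77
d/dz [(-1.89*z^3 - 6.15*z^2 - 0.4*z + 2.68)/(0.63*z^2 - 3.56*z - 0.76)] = (-1.1907*z^4 + 13.4568*z^3 + 26.4552*z^2 + 5.9712*z + 9.8448)/(0.3969*z^4 - 4.4856*z^3 + 11.716*z^2 + 5.4112*z + 0.5776)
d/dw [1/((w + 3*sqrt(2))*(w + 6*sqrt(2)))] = (-2*w - 9*sqrt(2))/(w^4 + 18*sqrt(2)*w^3 + 234*w^2 + 648*sqrt(2)*w + 1296)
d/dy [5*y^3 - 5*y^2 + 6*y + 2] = 15*y^2 - 10*y + 6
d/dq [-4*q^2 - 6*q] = -8*q - 6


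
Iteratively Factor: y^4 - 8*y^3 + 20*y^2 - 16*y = (y - 4)*(y^3 - 4*y^2 + 4*y) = (y - 4)*(y - 2)*(y^2 - 2*y) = y*(y - 4)*(y - 2)*(y - 2)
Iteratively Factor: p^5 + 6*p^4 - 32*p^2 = (p)*(p^4 + 6*p^3 - 32*p) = p*(p + 4)*(p^3 + 2*p^2 - 8*p) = p*(p + 4)^2*(p^2 - 2*p) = p^2*(p + 4)^2*(p - 2)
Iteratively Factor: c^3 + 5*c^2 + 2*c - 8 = (c + 4)*(c^2 + c - 2) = (c - 1)*(c + 4)*(c + 2)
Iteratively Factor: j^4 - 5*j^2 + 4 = (j - 2)*(j^3 + 2*j^2 - j - 2) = (j - 2)*(j + 2)*(j^2 - 1) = (j - 2)*(j + 1)*(j + 2)*(j - 1)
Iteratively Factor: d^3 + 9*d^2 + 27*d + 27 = (d + 3)*(d^2 + 6*d + 9) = (d + 3)^2*(d + 3)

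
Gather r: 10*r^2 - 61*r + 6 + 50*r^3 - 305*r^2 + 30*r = 50*r^3 - 295*r^2 - 31*r + 6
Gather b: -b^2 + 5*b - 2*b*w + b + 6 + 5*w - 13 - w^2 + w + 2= -b^2 + b*(6 - 2*w) - w^2 + 6*w - 5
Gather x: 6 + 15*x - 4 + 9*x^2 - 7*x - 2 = 9*x^2 + 8*x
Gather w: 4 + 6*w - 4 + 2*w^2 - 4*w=2*w^2 + 2*w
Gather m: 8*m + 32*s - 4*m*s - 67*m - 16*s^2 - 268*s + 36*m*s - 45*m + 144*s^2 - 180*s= m*(32*s - 104) + 128*s^2 - 416*s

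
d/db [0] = 0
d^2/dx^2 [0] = 0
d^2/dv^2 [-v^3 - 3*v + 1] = -6*v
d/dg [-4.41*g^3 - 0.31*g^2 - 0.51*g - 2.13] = -13.23*g^2 - 0.62*g - 0.51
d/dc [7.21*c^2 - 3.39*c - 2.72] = 14.42*c - 3.39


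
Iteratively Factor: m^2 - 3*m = (m)*(m - 3)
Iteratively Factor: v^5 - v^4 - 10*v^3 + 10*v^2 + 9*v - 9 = (v + 1)*(v^4 - 2*v^3 - 8*v^2 + 18*v - 9) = (v - 1)*(v + 1)*(v^3 - v^2 - 9*v + 9) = (v - 1)^2*(v + 1)*(v^2 - 9) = (v - 3)*(v - 1)^2*(v + 1)*(v + 3)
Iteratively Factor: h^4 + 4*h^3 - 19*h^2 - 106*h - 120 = (h + 2)*(h^3 + 2*h^2 - 23*h - 60) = (h + 2)*(h + 3)*(h^2 - h - 20) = (h - 5)*(h + 2)*(h + 3)*(h + 4)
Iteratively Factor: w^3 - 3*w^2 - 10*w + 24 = (w - 4)*(w^2 + w - 6) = (w - 4)*(w - 2)*(w + 3)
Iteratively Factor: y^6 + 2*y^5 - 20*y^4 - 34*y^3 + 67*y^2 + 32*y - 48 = (y - 4)*(y^5 + 6*y^4 + 4*y^3 - 18*y^2 - 5*y + 12) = (y - 4)*(y - 1)*(y^4 + 7*y^3 + 11*y^2 - 7*y - 12) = (y - 4)*(y - 1)^2*(y^3 + 8*y^2 + 19*y + 12) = (y - 4)*(y - 1)^2*(y + 1)*(y^2 + 7*y + 12) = (y - 4)*(y - 1)^2*(y + 1)*(y + 3)*(y + 4)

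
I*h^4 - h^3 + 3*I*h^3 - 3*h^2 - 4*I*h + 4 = (h + 2)^2*(h + I)*(I*h - I)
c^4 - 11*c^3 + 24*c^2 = c^2*(c - 8)*(c - 3)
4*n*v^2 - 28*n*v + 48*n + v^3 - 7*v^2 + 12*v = (4*n + v)*(v - 4)*(v - 3)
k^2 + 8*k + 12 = (k + 2)*(k + 6)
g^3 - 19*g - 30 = (g - 5)*(g + 2)*(g + 3)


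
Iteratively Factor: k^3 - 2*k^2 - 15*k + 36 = (k - 3)*(k^2 + k - 12) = (k - 3)*(k + 4)*(k - 3)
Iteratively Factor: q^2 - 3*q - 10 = (q + 2)*(q - 5)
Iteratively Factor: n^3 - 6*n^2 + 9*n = (n - 3)*(n^2 - 3*n) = (n - 3)^2*(n)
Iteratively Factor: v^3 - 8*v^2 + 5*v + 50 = (v - 5)*(v^2 - 3*v - 10) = (v - 5)^2*(v + 2)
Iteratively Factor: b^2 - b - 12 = (b - 4)*(b + 3)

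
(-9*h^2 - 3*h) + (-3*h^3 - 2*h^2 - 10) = -3*h^3 - 11*h^2 - 3*h - 10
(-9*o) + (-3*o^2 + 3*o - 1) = -3*o^2 - 6*o - 1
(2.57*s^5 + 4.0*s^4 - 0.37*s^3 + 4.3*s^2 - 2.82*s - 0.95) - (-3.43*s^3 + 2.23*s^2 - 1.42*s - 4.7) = 2.57*s^5 + 4.0*s^4 + 3.06*s^3 + 2.07*s^2 - 1.4*s + 3.75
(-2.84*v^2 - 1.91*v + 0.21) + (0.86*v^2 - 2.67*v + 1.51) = -1.98*v^2 - 4.58*v + 1.72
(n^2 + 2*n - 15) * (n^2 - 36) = n^4 + 2*n^3 - 51*n^2 - 72*n + 540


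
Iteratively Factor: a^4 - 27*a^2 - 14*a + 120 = (a + 3)*(a^3 - 3*a^2 - 18*a + 40) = (a - 5)*(a + 3)*(a^2 + 2*a - 8) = (a - 5)*(a + 3)*(a + 4)*(a - 2)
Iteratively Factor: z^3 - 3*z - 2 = (z - 2)*(z^2 + 2*z + 1) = (z - 2)*(z + 1)*(z + 1)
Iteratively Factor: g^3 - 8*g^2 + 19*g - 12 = (g - 4)*(g^2 - 4*g + 3) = (g - 4)*(g - 3)*(g - 1)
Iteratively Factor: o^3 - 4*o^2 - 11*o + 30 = (o - 2)*(o^2 - 2*o - 15) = (o - 5)*(o - 2)*(o + 3)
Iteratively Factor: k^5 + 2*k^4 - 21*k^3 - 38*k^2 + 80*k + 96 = (k - 4)*(k^4 + 6*k^3 + 3*k^2 - 26*k - 24) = (k - 4)*(k - 2)*(k^3 + 8*k^2 + 19*k + 12) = (k - 4)*(k - 2)*(k + 3)*(k^2 + 5*k + 4) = (k - 4)*(k - 2)*(k + 1)*(k + 3)*(k + 4)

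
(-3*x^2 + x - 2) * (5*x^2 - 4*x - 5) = -15*x^4 + 17*x^3 + x^2 + 3*x + 10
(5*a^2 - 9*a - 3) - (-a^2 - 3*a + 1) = 6*a^2 - 6*a - 4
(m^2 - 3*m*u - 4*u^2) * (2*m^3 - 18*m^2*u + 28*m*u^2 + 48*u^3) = 2*m^5 - 24*m^4*u + 74*m^3*u^2 + 36*m^2*u^3 - 256*m*u^4 - 192*u^5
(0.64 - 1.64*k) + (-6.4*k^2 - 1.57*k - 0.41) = -6.4*k^2 - 3.21*k + 0.23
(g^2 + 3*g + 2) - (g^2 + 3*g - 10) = 12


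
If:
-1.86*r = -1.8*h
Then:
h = 1.03333333333333*r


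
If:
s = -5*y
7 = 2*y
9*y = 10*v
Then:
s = -35/2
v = 63/20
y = 7/2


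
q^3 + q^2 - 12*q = q*(q - 3)*(q + 4)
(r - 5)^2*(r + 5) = r^3 - 5*r^2 - 25*r + 125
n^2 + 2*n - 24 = (n - 4)*(n + 6)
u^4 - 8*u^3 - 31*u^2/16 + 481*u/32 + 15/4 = (u - 8)*(u - 3/2)*(u + 1/4)*(u + 5/4)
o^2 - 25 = (o - 5)*(o + 5)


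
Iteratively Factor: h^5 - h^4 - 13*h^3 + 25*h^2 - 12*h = (h - 1)*(h^4 - 13*h^2 + 12*h) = (h - 3)*(h - 1)*(h^3 + 3*h^2 - 4*h) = h*(h - 3)*(h - 1)*(h^2 + 3*h - 4) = h*(h - 3)*(h - 1)^2*(h + 4)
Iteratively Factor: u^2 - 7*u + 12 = (u - 3)*(u - 4)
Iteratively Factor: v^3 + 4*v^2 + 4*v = (v + 2)*(v^2 + 2*v) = (v + 2)^2*(v)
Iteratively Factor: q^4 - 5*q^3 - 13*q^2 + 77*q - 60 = (q + 4)*(q^3 - 9*q^2 + 23*q - 15) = (q - 3)*(q + 4)*(q^2 - 6*q + 5) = (q - 3)*(q - 1)*(q + 4)*(q - 5)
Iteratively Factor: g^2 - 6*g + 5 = (g - 5)*(g - 1)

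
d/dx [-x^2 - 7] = -2*x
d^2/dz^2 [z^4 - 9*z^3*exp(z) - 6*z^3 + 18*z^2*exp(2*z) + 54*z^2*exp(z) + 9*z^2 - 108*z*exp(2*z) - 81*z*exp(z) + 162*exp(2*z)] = -9*z^3*exp(z) + 72*z^2*exp(2*z) + 12*z^2 - 288*z*exp(2*z) + 81*z*exp(z) - 36*z + 252*exp(2*z) - 54*exp(z) + 18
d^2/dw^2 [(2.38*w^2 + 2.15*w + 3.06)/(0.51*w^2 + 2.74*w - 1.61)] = (-5.533194*w^3 + 16.500744*w^2 + 36.248454*w + 82.27906)/(0.132651*w^6 + 2.138022*w^5 + 10.230345*w^4 + 7.07194*w^3 - 32.295795*w^2 + 21.307062*w - 4.173281)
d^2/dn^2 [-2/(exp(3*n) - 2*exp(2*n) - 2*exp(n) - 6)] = 2*(2*(-3*exp(2*n) + 4*exp(n) + 2)^2*exp(n) + (9*exp(2*n) - 8*exp(n) - 2)*(-exp(3*n) + 2*exp(2*n) + 2*exp(n) + 6))*exp(n)/(-exp(3*n) + 2*exp(2*n) + 2*exp(n) + 6)^3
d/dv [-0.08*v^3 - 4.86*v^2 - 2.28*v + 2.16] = -0.24*v^2 - 9.72*v - 2.28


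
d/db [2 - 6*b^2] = -12*b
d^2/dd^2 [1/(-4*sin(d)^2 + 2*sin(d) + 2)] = (16*sin(d)^3 + 10*sin(d)^2 - 5*sin(d) + 6)/(2*(sin(d) - 1)^2*(2*sin(d) + 1)^3)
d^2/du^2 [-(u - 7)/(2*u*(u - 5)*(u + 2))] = (-3*u^5 + 51*u^4 - 187*u^3 - 21*u^2 + 630*u + 700)/(u^3*(u^6 - 9*u^5 - 3*u^4 + 153*u^3 + 30*u^2 - 900*u - 1000))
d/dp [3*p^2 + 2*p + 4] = 6*p + 2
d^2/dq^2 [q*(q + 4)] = 2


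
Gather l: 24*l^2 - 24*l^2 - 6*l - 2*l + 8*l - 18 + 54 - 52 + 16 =0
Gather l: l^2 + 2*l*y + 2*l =l^2 + l*(2*y + 2)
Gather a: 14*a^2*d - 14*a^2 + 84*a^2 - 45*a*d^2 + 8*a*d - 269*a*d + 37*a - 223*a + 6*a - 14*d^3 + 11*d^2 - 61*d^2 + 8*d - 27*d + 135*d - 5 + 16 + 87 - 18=a^2*(14*d + 70) + a*(-45*d^2 - 261*d - 180) - 14*d^3 - 50*d^2 + 116*d + 80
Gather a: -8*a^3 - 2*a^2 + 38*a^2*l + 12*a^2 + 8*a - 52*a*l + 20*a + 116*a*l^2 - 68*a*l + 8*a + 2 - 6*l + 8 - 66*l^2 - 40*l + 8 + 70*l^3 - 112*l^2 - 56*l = -8*a^3 + a^2*(38*l + 10) + a*(116*l^2 - 120*l + 36) + 70*l^3 - 178*l^2 - 102*l + 18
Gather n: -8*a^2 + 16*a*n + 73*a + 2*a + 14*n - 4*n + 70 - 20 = -8*a^2 + 75*a + n*(16*a + 10) + 50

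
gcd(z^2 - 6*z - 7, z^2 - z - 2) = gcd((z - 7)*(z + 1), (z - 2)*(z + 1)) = z + 1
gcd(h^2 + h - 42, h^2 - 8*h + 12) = h - 6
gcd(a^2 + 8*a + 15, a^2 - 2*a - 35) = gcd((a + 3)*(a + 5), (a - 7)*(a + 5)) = a + 5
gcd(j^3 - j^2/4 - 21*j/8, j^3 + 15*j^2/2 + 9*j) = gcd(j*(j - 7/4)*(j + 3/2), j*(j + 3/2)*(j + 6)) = j^2 + 3*j/2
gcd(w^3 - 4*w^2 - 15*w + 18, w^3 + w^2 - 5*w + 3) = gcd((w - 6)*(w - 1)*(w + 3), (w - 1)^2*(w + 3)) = w^2 + 2*w - 3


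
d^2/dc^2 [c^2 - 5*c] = 2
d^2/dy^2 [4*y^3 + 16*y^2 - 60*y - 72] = 24*y + 32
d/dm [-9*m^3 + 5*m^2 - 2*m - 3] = -27*m^2 + 10*m - 2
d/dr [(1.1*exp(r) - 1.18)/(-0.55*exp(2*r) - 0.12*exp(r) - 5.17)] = (0.605*exp(2*r) - 1.298*exp(r) - 5.8286)*exp(r)/(0.3025*exp(4*r) + 0.132*exp(3*r) + 5.7014*exp(2*r) + 1.2408*exp(r) + 26.7289)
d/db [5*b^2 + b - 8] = 10*b + 1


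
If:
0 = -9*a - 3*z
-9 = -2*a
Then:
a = 9/2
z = -27/2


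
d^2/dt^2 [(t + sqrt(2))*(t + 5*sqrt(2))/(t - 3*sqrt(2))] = 128/(t^3 - 9*sqrt(2)*t^2 + 54*t - 54*sqrt(2))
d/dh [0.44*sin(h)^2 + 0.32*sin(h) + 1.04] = (0.88*sin(h) + 0.32)*cos(h)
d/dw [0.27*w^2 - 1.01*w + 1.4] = 0.54*w - 1.01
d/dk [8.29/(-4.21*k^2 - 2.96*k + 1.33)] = (69.8018*k + 24.5384)/(4.21*k^2 + 2.96*k - 1.33)^2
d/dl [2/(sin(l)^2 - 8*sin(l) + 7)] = 4*(4 - sin(l))*cos(l)/(sin(l)^2 - 8*sin(l) + 7)^2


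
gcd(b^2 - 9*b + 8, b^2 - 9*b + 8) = b^2 - 9*b + 8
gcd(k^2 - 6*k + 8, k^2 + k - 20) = k - 4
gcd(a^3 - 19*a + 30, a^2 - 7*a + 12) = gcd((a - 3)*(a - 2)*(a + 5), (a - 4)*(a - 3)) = a - 3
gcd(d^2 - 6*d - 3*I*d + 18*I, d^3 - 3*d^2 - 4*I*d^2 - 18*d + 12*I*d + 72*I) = d - 6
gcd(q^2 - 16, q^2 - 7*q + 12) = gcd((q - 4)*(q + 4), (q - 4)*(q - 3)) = q - 4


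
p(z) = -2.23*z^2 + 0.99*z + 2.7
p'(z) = 0.99 - 4.46*z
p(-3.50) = -28.08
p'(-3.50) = 16.60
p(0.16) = 2.80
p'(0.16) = 0.28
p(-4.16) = -40.01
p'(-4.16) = 19.54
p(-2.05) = -8.70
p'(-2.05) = 10.13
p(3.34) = -18.87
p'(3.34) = -13.91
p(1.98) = -4.08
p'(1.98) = -7.84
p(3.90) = -27.36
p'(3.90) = -16.40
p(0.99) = 1.49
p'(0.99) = -3.43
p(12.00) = -306.54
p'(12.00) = -52.53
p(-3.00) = -20.34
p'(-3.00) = 14.37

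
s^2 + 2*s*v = s*(s + 2*v)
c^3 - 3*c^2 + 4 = (c - 2)^2*(c + 1)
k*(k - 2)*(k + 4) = k^3 + 2*k^2 - 8*k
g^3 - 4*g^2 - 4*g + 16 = (g - 4)*(g - 2)*(g + 2)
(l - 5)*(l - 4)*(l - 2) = l^3 - 11*l^2 + 38*l - 40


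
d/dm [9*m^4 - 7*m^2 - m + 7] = 36*m^3 - 14*m - 1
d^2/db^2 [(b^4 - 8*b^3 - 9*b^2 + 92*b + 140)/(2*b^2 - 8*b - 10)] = (b^3 + 3*b^2 + 3*b - 7)/(b^3 + 3*b^2 + 3*b + 1)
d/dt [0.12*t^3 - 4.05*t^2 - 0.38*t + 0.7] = 0.36*t^2 - 8.1*t - 0.38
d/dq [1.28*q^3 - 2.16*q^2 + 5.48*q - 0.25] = 3.84*q^2 - 4.32*q + 5.48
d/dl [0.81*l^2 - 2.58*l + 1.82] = 1.62*l - 2.58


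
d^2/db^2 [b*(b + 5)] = 2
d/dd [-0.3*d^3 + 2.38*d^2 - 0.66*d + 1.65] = -0.9*d^2 + 4.76*d - 0.66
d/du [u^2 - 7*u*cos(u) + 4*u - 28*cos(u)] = 7*u*sin(u) + 2*u + 28*sin(u) - 7*cos(u) + 4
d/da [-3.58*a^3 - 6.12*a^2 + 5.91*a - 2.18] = -10.74*a^2 - 12.24*a + 5.91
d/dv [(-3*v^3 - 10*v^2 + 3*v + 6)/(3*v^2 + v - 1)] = (-9*v^4 - 6*v^3 - 10*v^2 - 16*v - 9)/(9*v^4 + 6*v^3 - 5*v^2 - 2*v + 1)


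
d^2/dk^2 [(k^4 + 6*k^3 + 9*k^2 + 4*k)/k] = 6*k + 12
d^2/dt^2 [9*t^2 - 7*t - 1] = 18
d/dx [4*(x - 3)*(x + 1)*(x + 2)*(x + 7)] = 16*x^3 + 84*x^2 - 56*x - 220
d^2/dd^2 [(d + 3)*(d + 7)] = 2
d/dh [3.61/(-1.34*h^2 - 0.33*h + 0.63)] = (9.6748*h + 1.1913)/(1.34*h^2 + 0.33*h - 0.63)^2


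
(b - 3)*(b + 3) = b^2 - 9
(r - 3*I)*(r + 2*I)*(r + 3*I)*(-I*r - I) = -I*r^4 + 2*r^3 - I*r^3 + 2*r^2 - 9*I*r^2 + 18*r - 9*I*r + 18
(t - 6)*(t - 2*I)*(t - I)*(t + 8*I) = t^4 - 6*t^3 + 5*I*t^3 + 22*t^2 - 30*I*t^2 - 132*t - 16*I*t + 96*I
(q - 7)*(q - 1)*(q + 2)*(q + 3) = q^4 - 3*q^3 - 27*q^2 - 13*q + 42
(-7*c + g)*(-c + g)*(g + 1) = 7*c^2*g + 7*c^2 - 8*c*g^2 - 8*c*g + g^3 + g^2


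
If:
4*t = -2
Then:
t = -1/2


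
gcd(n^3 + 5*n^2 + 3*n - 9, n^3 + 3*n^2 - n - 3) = n^2 + 2*n - 3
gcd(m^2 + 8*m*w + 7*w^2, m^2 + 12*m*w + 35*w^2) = m + 7*w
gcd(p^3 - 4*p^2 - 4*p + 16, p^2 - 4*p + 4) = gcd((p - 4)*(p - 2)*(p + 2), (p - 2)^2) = p - 2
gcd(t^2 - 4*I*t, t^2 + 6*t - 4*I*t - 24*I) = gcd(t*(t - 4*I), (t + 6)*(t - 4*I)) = t - 4*I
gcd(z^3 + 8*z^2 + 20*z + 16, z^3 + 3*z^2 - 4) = z^2 + 4*z + 4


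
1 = 1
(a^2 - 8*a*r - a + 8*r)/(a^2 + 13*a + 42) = (a^2 - 8*a*r - a + 8*r)/(a^2 + 13*a + 42)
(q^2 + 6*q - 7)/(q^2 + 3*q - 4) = (q + 7)/(q + 4)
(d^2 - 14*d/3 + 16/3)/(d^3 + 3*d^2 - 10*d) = (d - 8/3)/(d*(d + 5))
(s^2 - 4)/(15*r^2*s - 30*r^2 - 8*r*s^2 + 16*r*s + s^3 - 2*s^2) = (s + 2)/(15*r^2 - 8*r*s + s^2)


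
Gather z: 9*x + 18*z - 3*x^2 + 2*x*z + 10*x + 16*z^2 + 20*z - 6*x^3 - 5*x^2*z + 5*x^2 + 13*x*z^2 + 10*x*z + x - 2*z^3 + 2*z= -6*x^3 + 2*x^2 + 20*x - 2*z^3 + z^2*(13*x + 16) + z*(-5*x^2 + 12*x + 40)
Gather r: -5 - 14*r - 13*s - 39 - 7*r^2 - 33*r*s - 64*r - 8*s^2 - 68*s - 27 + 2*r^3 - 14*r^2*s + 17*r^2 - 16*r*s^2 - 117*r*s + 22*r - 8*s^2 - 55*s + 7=2*r^3 + r^2*(10 - 14*s) + r*(-16*s^2 - 150*s - 56) - 16*s^2 - 136*s - 64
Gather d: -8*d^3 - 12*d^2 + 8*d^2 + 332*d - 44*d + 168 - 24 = -8*d^3 - 4*d^2 + 288*d + 144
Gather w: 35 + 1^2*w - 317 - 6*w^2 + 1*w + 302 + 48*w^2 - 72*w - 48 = 42*w^2 - 70*w - 28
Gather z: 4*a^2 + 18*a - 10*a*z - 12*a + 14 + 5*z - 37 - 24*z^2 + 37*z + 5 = 4*a^2 + 6*a - 24*z^2 + z*(42 - 10*a) - 18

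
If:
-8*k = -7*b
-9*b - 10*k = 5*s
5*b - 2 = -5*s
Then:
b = -8/51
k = -7/51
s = 142/255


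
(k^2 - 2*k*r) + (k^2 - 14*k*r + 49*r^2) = 2*k^2 - 16*k*r + 49*r^2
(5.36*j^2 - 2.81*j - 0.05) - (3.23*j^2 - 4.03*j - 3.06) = 2.13*j^2 + 1.22*j + 3.01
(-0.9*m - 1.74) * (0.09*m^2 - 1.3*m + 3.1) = -0.081*m^3 + 1.0134*m^2 - 0.528*m - 5.394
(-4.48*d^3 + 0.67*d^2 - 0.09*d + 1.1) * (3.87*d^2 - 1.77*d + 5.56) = -17.3376*d^5 + 10.5225*d^4 - 26.443*d^3 + 8.1415*d^2 - 2.4474*d + 6.116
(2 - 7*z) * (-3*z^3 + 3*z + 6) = 21*z^4 - 6*z^3 - 21*z^2 - 36*z + 12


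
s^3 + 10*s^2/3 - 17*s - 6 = (s - 3)*(s + 1/3)*(s + 6)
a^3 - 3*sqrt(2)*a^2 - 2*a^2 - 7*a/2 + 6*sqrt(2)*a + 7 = (a - 2)*(a - 7*sqrt(2)/2)*(a + sqrt(2)/2)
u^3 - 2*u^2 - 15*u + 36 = (u - 3)^2*(u + 4)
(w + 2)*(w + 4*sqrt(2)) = w^2 + 2*w + 4*sqrt(2)*w + 8*sqrt(2)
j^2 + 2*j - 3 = (j - 1)*(j + 3)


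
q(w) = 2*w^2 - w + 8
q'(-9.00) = -37.00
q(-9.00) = 179.00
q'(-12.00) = -49.00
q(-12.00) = 308.00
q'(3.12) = 11.48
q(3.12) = 24.35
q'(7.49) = 28.96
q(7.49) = 112.71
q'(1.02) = 3.08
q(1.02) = 9.06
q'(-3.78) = -16.12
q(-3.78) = 40.36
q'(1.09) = 3.36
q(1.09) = 9.29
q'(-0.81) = -4.24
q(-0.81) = 10.12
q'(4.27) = 16.08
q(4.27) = 40.20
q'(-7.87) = -32.48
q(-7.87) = 139.74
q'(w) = 4*w - 1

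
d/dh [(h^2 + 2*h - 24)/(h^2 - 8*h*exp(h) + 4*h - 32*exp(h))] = 2*((h + 1)*(h^2 - 8*h*exp(h) + 4*h - 32*exp(h)) + (h^2 + 2*h - 24)*(4*h*exp(h) - h + 20*exp(h) - 2))/(h^2 - 8*h*exp(h) + 4*h - 32*exp(h))^2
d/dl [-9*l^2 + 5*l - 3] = 5 - 18*l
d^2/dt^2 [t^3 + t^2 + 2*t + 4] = 6*t + 2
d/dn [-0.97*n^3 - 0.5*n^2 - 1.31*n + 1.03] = -2.91*n^2 - 1.0*n - 1.31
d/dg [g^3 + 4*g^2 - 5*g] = 3*g^2 + 8*g - 5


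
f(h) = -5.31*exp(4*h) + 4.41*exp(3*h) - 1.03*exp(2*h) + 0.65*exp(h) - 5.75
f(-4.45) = -5.74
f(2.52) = -118392.09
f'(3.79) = -80338675.39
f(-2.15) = -5.68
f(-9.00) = -5.75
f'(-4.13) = 0.01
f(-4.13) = -5.74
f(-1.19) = -5.57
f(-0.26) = -5.72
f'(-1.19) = 0.20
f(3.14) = -1459133.94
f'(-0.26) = -2.17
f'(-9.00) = 0.00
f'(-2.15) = 0.06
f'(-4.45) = 0.01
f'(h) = -21.24*exp(4*h) + 13.23*exp(3*h) - 2.06*exp(2*h) + 0.65*exp(h)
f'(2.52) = -481717.91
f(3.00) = -828901.57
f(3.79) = -19990094.96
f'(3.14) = -5889844.90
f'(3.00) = -3350525.98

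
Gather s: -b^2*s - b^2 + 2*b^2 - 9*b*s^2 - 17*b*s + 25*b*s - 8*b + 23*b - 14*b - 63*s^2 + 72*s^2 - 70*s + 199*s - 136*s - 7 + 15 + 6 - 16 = b^2 + b + s^2*(9 - 9*b) + s*(-b^2 + 8*b - 7) - 2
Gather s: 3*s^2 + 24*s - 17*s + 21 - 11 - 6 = 3*s^2 + 7*s + 4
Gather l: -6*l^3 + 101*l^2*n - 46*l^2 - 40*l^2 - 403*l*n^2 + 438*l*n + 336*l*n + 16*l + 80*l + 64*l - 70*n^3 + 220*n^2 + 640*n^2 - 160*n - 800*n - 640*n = -6*l^3 + l^2*(101*n - 86) + l*(-403*n^2 + 774*n + 160) - 70*n^3 + 860*n^2 - 1600*n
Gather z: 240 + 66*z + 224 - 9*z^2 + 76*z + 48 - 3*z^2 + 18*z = -12*z^2 + 160*z + 512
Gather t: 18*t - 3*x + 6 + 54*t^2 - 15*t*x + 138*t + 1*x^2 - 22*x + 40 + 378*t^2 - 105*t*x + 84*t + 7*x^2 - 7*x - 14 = 432*t^2 + t*(240 - 120*x) + 8*x^2 - 32*x + 32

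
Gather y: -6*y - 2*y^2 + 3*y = -2*y^2 - 3*y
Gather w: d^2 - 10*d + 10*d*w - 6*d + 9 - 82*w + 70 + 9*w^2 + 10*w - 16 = d^2 - 16*d + 9*w^2 + w*(10*d - 72) + 63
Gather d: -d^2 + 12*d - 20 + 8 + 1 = -d^2 + 12*d - 11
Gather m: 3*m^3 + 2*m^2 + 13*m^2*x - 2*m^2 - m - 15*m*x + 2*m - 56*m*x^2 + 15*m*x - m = 3*m^3 + 13*m^2*x - 56*m*x^2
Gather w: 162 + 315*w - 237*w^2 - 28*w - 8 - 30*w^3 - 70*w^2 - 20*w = -30*w^3 - 307*w^2 + 267*w + 154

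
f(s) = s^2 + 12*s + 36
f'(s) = 2*s + 12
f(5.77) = 138.53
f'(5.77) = 23.54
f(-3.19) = 7.90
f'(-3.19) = 5.62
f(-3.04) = 8.76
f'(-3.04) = 5.92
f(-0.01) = 35.88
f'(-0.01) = 11.98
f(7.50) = 182.25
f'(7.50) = 27.00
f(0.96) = 48.44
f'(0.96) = 13.92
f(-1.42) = 20.98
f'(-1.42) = 9.16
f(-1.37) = 21.44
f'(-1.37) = 9.26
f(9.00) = 225.00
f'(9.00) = 30.00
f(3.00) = 81.00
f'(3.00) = 18.00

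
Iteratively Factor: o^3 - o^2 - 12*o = (o - 4)*(o^2 + 3*o) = (o - 4)*(o + 3)*(o)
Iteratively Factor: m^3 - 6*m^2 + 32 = (m + 2)*(m^2 - 8*m + 16) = (m - 4)*(m + 2)*(m - 4)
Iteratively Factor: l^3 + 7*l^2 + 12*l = (l + 4)*(l^2 + 3*l) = l*(l + 4)*(l + 3)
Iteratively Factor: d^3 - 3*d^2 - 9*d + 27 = (d + 3)*(d^2 - 6*d + 9) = (d - 3)*(d + 3)*(d - 3)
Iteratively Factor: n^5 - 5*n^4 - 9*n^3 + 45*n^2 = (n - 3)*(n^4 - 2*n^3 - 15*n^2) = n*(n - 3)*(n^3 - 2*n^2 - 15*n) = n*(n - 5)*(n - 3)*(n^2 + 3*n) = n^2*(n - 5)*(n - 3)*(n + 3)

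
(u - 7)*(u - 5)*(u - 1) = u^3 - 13*u^2 + 47*u - 35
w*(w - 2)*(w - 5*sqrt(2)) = w^3 - 5*sqrt(2)*w^2 - 2*w^2 + 10*sqrt(2)*w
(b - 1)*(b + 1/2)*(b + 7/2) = b^3 + 3*b^2 - 9*b/4 - 7/4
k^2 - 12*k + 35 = (k - 7)*(k - 5)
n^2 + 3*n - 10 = (n - 2)*(n + 5)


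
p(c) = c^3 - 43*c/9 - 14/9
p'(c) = 3*c^2 - 43/9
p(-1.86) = 0.90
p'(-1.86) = 5.60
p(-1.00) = 2.22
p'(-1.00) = -1.78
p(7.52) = 387.77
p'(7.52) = 164.87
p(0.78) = -4.81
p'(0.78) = -2.95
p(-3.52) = -28.35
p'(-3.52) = 32.39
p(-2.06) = -0.46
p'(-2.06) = 7.95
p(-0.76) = 1.64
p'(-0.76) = -3.04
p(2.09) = -2.41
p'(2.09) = 8.33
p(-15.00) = -3304.89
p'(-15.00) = 670.22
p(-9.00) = -687.56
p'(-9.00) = 238.22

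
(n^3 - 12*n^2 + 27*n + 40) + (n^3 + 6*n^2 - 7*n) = 2*n^3 - 6*n^2 + 20*n + 40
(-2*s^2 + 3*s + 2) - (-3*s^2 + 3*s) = s^2 + 2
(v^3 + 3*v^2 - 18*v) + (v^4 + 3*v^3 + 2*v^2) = v^4 + 4*v^3 + 5*v^2 - 18*v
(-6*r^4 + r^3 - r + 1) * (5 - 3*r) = 18*r^5 - 33*r^4 + 5*r^3 + 3*r^2 - 8*r + 5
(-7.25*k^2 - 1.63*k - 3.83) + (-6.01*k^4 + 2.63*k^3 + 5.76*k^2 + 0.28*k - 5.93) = -6.01*k^4 + 2.63*k^3 - 1.49*k^2 - 1.35*k - 9.76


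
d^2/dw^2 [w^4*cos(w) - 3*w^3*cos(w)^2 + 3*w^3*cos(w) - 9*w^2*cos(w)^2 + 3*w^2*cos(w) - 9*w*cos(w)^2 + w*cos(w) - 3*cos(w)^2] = -w^4*cos(w) - 8*w^3*sin(w) - 3*w^3*cos(w) + 6*w^3*cos(2*w) - 18*w^2*sin(w) + 18*w^2*sin(2*w) + 9*w^2*cos(w) + 18*w^2*cos(2*w) - 12*w*sin(w) + 36*w*sin(2*w) + 17*w*cos(w) + 9*w*cos(2*w) - 9*w - 2*sin(w) + 18*sin(2*w) + 6*cos(w) - 3*cos(2*w) - 9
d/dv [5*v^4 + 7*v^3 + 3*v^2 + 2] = v*(20*v^2 + 21*v + 6)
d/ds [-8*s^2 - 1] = -16*s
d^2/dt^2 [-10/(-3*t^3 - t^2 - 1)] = 20*(t^2*(9*t + 2)^2 - (9*t + 1)*(3*t^3 + t^2 + 1))/(3*t^3 + t^2 + 1)^3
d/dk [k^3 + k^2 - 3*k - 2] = 3*k^2 + 2*k - 3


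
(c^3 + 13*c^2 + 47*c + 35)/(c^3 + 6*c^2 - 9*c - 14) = (c + 5)/(c - 2)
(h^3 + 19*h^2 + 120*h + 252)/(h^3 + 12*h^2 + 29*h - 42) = (h + 6)/(h - 1)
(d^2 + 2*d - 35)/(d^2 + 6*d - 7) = (d - 5)/(d - 1)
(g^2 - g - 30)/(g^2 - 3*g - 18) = (g + 5)/(g + 3)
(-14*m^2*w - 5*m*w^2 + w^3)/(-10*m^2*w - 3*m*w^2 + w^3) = (-7*m + w)/(-5*m + w)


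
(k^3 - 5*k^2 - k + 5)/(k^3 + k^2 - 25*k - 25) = (k - 1)/(k + 5)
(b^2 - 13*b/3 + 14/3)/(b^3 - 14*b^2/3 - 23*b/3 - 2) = (-3*b^2 + 13*b - 14)/(-3*b^3 + 14*b^2 + 23*b + 6)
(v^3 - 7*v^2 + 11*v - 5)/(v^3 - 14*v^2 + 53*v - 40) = (v - 1)/(v - 8)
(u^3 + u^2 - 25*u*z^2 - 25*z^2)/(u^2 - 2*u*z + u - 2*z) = (-u^2 + 25*z^2)/(-u + 2*z)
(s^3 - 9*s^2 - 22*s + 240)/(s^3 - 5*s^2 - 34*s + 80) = (s - 6)/(s - 2)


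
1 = 1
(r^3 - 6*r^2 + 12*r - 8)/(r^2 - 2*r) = r - 4 + 4/r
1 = 1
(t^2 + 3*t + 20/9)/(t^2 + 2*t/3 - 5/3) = (t + 4/3)/(t - 1)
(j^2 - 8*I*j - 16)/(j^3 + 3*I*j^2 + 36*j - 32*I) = (j - 4*I)/(j^2 + 7*I*j + 8)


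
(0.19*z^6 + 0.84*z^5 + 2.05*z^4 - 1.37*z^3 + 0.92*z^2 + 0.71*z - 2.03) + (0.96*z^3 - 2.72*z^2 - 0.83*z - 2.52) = 0.19*z^6 + 0.84*z^5 + 2.05*z^4 - 0.41*z^3 - 1.8*z^2 - 0.12*z - 4.55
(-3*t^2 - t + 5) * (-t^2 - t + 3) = 3*t^4 + 4*t^3 - 13*t^2 - 8*t + 15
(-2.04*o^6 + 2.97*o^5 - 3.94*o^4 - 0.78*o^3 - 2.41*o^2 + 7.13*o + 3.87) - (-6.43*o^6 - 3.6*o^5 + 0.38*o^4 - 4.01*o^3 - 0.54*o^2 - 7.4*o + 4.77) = 4.39*o^6 + 6.57*o^5 - 4.32*o^4 + 3.23*o^3 - 1.87*o^2 + 14.53*o - 0.899999999999999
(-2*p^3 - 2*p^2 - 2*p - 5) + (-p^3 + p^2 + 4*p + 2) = -3*p^3 - p^2 + 2*p - 3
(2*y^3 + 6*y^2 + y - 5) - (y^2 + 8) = 2*y^3 + 5*y^2 + y - 13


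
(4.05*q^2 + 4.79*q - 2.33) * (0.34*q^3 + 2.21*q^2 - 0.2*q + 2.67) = 1.377*q^5 + 10.5791*q^4 + 8.9837*q^3 + 4.7062*q^2 + 13.2553*q - 6.2211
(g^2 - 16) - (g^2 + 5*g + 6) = -5*g - 22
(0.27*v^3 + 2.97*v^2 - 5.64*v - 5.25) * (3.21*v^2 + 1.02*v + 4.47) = 0.8667*v^5 + 9.8091*v^4 - 13.8681*v^3 - 9.3294*v^2 - 30.5658*v - 23.4675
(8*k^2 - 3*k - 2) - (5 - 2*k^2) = 10*k^2 - 3*k - 7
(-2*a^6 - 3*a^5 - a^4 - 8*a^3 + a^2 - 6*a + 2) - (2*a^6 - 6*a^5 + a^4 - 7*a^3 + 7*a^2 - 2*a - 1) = -4*a^6 + 3*a^5 - 2*a^4 - a^3 - 6*a^2 - 4*a + 3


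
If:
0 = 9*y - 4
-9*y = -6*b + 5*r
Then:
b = 5*r/6 + 2/3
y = 4/9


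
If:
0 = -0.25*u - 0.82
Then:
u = -3.28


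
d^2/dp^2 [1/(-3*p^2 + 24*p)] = 2*(p*(p - 8) - 4*(p - 4)^2)/(3*p^3*(p - 8)^3)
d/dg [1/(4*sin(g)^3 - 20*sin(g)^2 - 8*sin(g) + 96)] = (-3*sin(g)^2 + 10*sin(g) + 2)*cos(g)/(4*(sin(g)^3 - 5*sin(g)^2 - 2*sin(g) + 24)^2)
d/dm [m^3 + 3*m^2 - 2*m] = 3*m^2 + 6*m - 2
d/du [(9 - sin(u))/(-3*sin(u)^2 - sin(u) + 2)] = (-3*sin(u)^2 + 54*sin(u) + 7)*cos(u)/(3*sin(u)^2 + sin(u) - 2)^2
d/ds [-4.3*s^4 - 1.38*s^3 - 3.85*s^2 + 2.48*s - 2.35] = -17.2*s^3 - 4.14*s^2 - 7.7*s + 2.48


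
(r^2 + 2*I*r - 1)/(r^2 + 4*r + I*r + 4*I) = (r + I)/(r + 4)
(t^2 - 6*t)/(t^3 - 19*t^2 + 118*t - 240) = t/(t^2 - 13*t + 40)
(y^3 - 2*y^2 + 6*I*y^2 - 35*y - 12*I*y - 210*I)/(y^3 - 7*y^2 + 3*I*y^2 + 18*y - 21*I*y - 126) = (y + 5)/(y - 3*I)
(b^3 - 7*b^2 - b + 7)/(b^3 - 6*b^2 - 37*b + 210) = (b^2 - 1)/(b^2 + b - 30)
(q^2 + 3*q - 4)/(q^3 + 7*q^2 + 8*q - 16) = 1/(q + 4)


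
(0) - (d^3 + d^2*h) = -d^3 - d^2*h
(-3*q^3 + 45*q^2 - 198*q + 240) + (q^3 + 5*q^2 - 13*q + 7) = -2*q^3 + 50*q^2 - 211*q + 247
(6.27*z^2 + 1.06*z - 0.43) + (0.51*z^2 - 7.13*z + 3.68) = 6.78*z^2 - 6.07*z + 3.25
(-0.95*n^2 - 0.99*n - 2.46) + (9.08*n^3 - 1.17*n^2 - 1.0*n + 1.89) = 9.08*n^3 - 2.12*n^2 - 1.99*n - 0.57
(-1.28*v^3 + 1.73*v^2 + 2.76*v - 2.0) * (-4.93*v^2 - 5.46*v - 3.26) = 6.3104*v^5 - 1.5401*v^4 - 18.8798*v^3 - 10.8494*v^2 + 1.9224*v + 6.52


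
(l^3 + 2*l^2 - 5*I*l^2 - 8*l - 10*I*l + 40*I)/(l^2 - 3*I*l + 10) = (l^2 + 2*l - 8)/(l + 2*I)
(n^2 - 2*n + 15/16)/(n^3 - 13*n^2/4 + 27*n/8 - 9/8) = (4*n - 5)/(2*(2*n^2 - 5*n + 3))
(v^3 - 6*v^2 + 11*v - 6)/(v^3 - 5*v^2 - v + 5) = (v^2 - 5*v + 6)/(v^2 - 4*v - 5)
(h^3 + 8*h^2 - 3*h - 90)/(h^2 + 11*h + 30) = h - 3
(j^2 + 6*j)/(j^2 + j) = (j + 6)/(j + 1)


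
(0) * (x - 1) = 0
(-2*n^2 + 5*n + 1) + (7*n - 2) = -2*n^2 + 12*n - 1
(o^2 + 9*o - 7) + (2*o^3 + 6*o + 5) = 2*o^3 + o^2 + 15*o - 2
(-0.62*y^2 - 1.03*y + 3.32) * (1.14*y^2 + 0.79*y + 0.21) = -0.7068*y^4 - 1.664*y^3 + 2.8409*y^2 + 2.4065*y + 0.6972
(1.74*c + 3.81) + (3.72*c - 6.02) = 5.46*c - 2.21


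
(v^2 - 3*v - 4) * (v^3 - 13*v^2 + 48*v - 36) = v^5 - 16*v^4 + 83*v^3 - 128*v^2 - 84*v + 144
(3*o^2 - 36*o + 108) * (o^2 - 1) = 3*o^4 - 36*o^3 + 105*o^2 + 36*o - 108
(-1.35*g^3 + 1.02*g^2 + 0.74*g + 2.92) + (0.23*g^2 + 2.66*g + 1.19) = -1.35*g^3 + 1.25*g^2 + 3.4*g + 4.11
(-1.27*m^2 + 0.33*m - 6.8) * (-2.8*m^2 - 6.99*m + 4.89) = 3.556*m^4 + 7.9533*m^3 + 10.523*m^2 + 49.1457*m - 33.252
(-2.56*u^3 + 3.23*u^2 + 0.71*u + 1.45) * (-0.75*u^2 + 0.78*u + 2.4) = 1.92*u^5 - 4.4193*u^4 - 4.1571*u^3 + 7.2183*u^2 + 2.835*u + 3.48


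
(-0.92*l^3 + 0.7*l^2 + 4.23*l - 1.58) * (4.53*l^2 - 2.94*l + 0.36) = -4.1676*l^5 + 5.8758*l^4 + 16.7727*l^3 - 19.3416*l^2 + 6.168*l - 0.5688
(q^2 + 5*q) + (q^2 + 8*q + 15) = 2*q^2 + 13*q + 15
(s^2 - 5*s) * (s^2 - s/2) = s^4 - 11*s^3/2 + 5*s^2/2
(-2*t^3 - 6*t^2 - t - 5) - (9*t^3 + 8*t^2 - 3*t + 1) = -11*t^3 - 14*t^2 + 2*t - 6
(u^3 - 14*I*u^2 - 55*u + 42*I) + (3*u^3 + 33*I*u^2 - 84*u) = 4*u^3 + 19*I*u^2 - 139*u + 42*I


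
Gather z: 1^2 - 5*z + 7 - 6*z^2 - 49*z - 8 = -6*z^2 - 54*z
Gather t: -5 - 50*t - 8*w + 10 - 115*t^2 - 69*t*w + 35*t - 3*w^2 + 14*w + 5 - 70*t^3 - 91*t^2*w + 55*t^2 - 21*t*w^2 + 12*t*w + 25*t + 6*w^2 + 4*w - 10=-70*t^3 + t^2*(-91*w - 60) + t*(-21*w^2 - 57*w + 10) + 3*w^2 + 10*w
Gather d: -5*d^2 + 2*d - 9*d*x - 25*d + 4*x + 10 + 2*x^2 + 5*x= -5*d^2 + d*(-9*x - 23) + 2*x^2 + 9*x + 10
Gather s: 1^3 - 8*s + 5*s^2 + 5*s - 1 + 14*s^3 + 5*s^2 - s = 14*s^3 + 10*s^2 - 4*s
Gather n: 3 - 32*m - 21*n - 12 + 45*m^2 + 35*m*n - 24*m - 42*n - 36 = 45*m^2 - 56*m + n*(35*m - 63) - 45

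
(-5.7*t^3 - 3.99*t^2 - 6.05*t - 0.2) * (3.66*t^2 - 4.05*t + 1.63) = -20.862*t^5 + 8.4816*t^4 - 15.2745*t^3 + 17.2668*t^2 - 9.0515*t - 0.326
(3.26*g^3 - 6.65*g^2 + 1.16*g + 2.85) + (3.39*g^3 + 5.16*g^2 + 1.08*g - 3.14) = 6.65*g^3 - 1.49*g^2 + 2.24*g - 0.29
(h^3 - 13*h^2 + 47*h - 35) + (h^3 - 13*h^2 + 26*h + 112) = 2*h^3 - 26*h^2 + 73*h + 77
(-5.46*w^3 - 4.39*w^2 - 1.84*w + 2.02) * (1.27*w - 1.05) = -6.9342*w^4 + 0.157700000000001*w^3 + 2.2727*w^2 + 4.4974*w - 2.121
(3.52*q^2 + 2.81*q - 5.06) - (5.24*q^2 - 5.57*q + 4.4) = -1.72*q^2 + 8.38*q - 9.46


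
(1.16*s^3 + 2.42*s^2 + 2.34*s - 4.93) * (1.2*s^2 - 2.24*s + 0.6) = 1.392*s^5 + 0.3056*s^4 - 1.9168*s^3 - 9.7056*s^2 + 12.4472*s - 2.958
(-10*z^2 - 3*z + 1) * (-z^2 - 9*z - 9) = 10*z^4 + 93*z^3 + 116*z^2 + 18*z - 9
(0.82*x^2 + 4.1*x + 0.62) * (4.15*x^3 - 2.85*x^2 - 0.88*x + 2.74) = 3.403*x^5 + 14.678*x^4 - 9.8336*x^3 - 3.1282*x^2 + 10.6884*x + 1.6988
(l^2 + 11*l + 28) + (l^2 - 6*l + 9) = 2*l^2 + 5*l + 37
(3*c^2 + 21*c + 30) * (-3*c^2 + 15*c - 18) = -9*c^4 - 18*c^3 + 171*c^2 + 72*c - 540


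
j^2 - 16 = (j - 4)*(j + 4)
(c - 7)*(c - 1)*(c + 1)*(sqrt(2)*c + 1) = sqrt(2)*c^4 - 7*sqrt(2)*c^3 + c^3 - 7*c^2 - sqrt(2)*c^2 - c + 7*sqrt(2)*c + 7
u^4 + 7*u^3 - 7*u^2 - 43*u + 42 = (u - 2)*(u - 1)*(u + 3)*(u + 7)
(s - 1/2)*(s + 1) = s^2 + s/2 - 1/2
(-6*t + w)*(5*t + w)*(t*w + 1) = -30*t^3*w - t^2*w^2 - 30*t^2 + t*w^3 - t*w + w^2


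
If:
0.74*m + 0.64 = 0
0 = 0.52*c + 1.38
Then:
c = -2.65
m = -0.86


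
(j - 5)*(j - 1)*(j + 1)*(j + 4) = j^4 - j^3 - 21*j^2 + j + 20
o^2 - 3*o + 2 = (o - 2)*(o - 1)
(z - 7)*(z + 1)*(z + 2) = z^3 - 4*z^2 - 19*z - 14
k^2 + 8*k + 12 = (k + 2)*(k + 6)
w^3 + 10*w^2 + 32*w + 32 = (w + 2)*(w + 4)^2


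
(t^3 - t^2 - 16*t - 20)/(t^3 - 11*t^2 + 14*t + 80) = (t + 2)/(t - 8)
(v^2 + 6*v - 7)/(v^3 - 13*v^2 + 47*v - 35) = (v + 7)/(v^2 - 12*v + 35)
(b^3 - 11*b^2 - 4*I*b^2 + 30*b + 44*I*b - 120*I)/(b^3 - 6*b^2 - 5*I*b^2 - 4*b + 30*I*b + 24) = (b - 5)/(b - I)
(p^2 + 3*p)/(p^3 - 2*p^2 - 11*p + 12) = p/(p^2 - 5*p + 4)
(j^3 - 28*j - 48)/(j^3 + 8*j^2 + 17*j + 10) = (j^2 - 2*j - 24)/(j^2 + 6*j + 5)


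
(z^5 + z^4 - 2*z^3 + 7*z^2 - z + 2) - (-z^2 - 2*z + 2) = z^5 + z^4 - 2*z^3 + 8*z^2 + z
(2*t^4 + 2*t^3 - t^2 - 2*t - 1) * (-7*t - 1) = -14*t^5 - 16*t^4 + 5*t^3 + 15*t^2 + 9*t + 1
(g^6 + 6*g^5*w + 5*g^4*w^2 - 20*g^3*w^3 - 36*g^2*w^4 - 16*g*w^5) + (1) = g^6 + 6*g^5*w + 5*g^4*w^2 - 20*g^3*w^3 - 36*g^2*w^4 - 16*g*w^5 + 1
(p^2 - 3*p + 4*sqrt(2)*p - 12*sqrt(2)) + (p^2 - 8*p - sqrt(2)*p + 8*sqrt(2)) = 2*p^2 - 11*p + 3*sqrt(2)*p - 4*sqrt(2)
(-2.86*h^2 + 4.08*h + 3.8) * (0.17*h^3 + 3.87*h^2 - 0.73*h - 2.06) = -0.4862*h^5 - 10.3746*h^4 + 18.5234*h^3 + 17.6192*h^2 - 11.1788*h - 7.828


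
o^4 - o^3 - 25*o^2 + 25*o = o*(o - 5)*(o - 1)*(o + 5)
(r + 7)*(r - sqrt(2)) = r^2 - sqrt(2)*r + 7*r - 7*sqrt(2)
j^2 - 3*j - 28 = (j - 7)*(j + 4)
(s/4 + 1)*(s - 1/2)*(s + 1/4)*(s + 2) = s^4/4 + 23*s^3/16 + 51*s^2/32 - 11*s/16 - 1/4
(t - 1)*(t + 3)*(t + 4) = t^3 + 6*t^2 + 5*t - 12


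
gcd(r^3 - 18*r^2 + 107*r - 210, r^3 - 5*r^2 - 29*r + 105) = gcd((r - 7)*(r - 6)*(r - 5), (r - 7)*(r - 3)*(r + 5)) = r - 7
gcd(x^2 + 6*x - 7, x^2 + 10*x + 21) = x + 7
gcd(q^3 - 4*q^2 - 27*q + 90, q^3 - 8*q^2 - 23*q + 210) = q^2 - q - 30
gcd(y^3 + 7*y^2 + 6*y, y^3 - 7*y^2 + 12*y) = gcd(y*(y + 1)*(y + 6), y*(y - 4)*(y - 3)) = y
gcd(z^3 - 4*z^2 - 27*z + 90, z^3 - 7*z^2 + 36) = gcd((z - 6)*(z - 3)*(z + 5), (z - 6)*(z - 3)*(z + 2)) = z^2 - 9*z + 18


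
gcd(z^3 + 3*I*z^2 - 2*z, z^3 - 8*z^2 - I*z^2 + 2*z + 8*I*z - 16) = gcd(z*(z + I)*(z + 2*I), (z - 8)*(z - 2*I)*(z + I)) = z + I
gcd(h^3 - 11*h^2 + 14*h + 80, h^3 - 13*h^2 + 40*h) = h^2 - 13*h + 40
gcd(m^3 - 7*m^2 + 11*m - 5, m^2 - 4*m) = 1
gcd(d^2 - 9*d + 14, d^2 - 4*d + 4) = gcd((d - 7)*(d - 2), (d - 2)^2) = d - 2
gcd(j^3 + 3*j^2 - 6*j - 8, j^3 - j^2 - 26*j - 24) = j^2 + 5*j + 4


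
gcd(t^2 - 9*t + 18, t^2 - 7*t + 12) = t - 3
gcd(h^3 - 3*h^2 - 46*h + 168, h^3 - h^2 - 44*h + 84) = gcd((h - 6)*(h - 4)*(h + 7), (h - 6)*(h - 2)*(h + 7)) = h^2 + h - 42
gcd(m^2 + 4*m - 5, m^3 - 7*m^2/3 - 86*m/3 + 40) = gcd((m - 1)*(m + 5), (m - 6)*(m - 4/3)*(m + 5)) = m + 5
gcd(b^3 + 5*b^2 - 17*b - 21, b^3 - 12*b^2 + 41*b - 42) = b - 3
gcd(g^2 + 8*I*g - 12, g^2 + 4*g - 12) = 1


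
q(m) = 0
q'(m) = 0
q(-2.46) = 0.00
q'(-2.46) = 0.00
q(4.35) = 0.00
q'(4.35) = 0.00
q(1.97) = 0.00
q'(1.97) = 0.00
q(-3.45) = 0.00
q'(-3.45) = 0.00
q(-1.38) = 0.00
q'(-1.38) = 0.00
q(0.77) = 0.00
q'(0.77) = 0.00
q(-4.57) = 0.00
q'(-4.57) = 0.00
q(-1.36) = 0.00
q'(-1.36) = 0.00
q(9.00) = 0.00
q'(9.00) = 0.00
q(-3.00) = 0.00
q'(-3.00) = 0.00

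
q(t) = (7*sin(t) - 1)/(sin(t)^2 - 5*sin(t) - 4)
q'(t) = (-2*sin(t)*cos(t) + 5*cos(t))*(7*sin(t) - 1)/(sin(t)^2 - 5*sin(t) - 4)^2 + 7*cos(t)/(sin(t)^2 - 5*sin(t) - 4) = (-7*sin(t)^2 + 2*sin(t) - 33)*cos(t)/(sin(t)^2 - 5*sin(t) - 4)^2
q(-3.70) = -0.43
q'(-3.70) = 0.71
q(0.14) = 0.00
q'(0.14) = -1.49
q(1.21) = -0.71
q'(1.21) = -0.22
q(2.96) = -0.05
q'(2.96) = 1.36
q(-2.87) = 1.11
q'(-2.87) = 4.90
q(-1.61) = -4.01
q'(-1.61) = 0.41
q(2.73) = -0.31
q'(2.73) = 0.90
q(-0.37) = 1.71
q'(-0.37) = -7.60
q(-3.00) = 0.61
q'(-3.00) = 3.09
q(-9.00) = 2.20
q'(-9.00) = 10.19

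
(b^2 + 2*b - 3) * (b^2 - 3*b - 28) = b^4 - b^3 - 37*b^2 - 47*b + 84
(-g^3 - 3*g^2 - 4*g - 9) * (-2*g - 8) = 2*g^4 + 14*g^3 + 32*g^2 + 50*g + 72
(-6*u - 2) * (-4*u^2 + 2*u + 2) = 24*u^3 - 4*u^2 - 16*u - 4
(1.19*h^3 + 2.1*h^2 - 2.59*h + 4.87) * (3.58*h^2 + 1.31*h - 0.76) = 4.2602*h^5 + 9.0769*h^4 - 7.4256*h^3 + 12.4457*h^2 + 8.3481*h - 3.7012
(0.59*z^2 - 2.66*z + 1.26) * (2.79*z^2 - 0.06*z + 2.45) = 1.6461*z^4 - 7.4568*z^3 + 5.1205*z^2 - 6.5926*z + 3.087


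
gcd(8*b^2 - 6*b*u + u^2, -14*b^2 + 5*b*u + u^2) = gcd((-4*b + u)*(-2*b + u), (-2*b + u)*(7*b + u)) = -2*b + u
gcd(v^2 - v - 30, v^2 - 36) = v - 6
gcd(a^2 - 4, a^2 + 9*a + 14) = a + 2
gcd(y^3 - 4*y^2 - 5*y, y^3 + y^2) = y^2 + y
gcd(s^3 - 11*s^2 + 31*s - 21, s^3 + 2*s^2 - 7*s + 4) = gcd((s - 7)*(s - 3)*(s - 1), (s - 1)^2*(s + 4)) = s - 1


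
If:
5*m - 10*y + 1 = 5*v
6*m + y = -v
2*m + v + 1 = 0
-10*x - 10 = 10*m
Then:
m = 4/55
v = -63/55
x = -59/55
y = 39/55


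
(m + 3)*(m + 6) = m^2 + 9*m + 18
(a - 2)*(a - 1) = a^2 - 3*a + 2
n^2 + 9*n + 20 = (n + 4)*(n + 5)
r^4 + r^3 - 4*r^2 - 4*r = r*(r - 2)*(r + 1)*(r + 2)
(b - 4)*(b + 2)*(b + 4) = b^3 + 2*b^2 - 16*b - 32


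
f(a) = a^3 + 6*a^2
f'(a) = 3*a^2 + 12*a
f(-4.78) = 27.88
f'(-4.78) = 11.19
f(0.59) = 2.29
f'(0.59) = 8.12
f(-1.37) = 8.69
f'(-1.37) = -10.81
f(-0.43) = 1.03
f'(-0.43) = -4.61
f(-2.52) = 22.10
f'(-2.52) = -11.19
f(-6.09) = -3.34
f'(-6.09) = 38.18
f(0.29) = 0.53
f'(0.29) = 3.73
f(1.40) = 14.50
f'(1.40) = 22.68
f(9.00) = 1215.00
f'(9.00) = 351.00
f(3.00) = 81.00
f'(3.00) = 63.00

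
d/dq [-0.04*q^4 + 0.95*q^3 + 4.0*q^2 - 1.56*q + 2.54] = -0.16*q^3 + 2.85*q^2 + 8.0*q - 1.56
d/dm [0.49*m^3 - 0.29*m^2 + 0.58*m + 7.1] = 1.47*m^2 - 0.58*m + 0.58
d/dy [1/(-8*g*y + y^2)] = 2*(4*g - y)/(y^2*(8*g - y)^2)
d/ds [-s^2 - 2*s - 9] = -2*s - 2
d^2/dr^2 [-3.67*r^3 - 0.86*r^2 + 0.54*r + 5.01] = -22.02*r - 1.72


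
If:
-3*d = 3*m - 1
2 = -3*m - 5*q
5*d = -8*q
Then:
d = 24/49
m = -23/147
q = -15/49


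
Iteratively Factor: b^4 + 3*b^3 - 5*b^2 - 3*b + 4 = (b - 1)*(b^3 + 4*b^2 - b - 4) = (b - 1)*(b + 4)*(b^2 - 1) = (b - 1)*(b + 1)*(b + 4)*(b - 1)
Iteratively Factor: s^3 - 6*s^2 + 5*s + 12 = (s - 4)*(s^2 - 2*s - 3) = (s - 4)*(s + 1)*(s - 3)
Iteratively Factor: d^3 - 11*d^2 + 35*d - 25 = (d - 5)*(d^2 - 6*d + 5) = (d - 5)^2*(d - 1)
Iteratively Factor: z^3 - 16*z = (z - 4)*(z^2 + 4*z) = z*(z - 4)*(z + 4)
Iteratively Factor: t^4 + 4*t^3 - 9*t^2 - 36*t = (t + 4)*(t^3 - 9*t) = (t - 3)*(t + 4)*(t^2 + 3*t) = (t - 3)*(t + 3)*(t + 4)*(t)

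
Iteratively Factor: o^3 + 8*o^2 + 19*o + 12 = (o + 1)*(o^2 + 7*o + 12) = (o + 1)*(o + 3)*(o + 4)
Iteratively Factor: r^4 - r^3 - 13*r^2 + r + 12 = (r - 1)*(r^3 - 13*r - 12) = (r - 1)*(r + 3)*(r^2 - 3*r - 4) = (r - 4)*(r - 1)*(r + 3)*(r + 1)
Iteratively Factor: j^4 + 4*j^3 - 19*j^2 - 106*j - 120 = (j + 2)*(j^3 + 2*j^2 - 23*j - 60) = (j - 5)*(j + 2)*(j^2 + 7*j + 12) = (j - 5)*(j + 2)*(j + 4)*(j + 3)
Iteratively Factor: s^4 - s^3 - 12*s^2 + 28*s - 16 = (s - 2)*(s^3 + s^2 - 10*s + 8) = (s - 2)^2*(s^2 + 3*s - 4) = (s - 2)^2*(s + 4)*(s - 1)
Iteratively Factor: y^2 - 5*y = (y)*(y - 5)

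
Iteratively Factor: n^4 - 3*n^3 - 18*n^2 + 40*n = (n - 5)*(n^3 + 2*n^2 - 8*n) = (n - 5)*(n - 2)*(n^2 + 4*n) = n*(n - 5)*(n - 2)*(n + 4)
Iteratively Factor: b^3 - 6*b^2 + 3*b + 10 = (b + 1)*(b^2 - 7*b + 10) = (b - 5)*(b + 1)*(b - 2)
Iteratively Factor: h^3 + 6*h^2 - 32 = (h - 2)*(h^2 + 8*h + 16) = (h - 2)*(h + 4)*(h + 4)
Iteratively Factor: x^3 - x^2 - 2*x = (x)*(x^2 - x - 2) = x*(x - 2)*(x + 1)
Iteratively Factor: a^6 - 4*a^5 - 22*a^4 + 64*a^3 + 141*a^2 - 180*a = (a)*(a^5 - 4*a^4 - 22*a^3 + 64*a^2 + 141*a - 180) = a*(a + 3)*(a^4 - 7*a^3 - a^2 + 67*a - 60) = a*(a - 5)*(a + 3)*(a^3 - 2*a^2 - 11*a + 12) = a*(a - 5)*(a - 4)*(a + 3)*(a^2 + 2*a - 3) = a*(a - 5)*(a - 4)*(a - 1)*(a + 3)*(a + 3)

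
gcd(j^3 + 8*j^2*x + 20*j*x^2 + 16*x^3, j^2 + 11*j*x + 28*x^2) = j + 4*x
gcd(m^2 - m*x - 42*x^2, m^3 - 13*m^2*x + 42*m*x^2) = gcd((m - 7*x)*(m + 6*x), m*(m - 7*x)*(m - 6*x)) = -m + 7*x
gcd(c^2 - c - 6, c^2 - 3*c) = c - 3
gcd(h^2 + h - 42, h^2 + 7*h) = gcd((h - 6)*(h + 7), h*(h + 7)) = h + 7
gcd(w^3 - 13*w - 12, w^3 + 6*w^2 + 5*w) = w + 1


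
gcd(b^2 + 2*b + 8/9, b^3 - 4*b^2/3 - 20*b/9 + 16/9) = b + 4/3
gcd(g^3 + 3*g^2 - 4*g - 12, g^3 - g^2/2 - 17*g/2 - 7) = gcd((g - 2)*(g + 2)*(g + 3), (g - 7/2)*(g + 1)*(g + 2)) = g + 2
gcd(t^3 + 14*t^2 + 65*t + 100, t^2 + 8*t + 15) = t + 5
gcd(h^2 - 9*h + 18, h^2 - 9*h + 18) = h^2 - 9*h + 18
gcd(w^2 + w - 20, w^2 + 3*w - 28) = w - 4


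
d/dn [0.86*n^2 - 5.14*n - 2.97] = 1.72*n - 5.14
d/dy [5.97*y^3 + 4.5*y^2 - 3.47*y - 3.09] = 17.91*y^2 + 9.0*y - 3.47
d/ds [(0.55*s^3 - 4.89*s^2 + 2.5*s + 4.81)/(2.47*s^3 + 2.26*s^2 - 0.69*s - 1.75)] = (13.3213*s^4 - 13.109*s^3 - 40.8055*s^2 - 4.6262*s - 1.0561)/(6.1009*s^6 + 11.1644*s^5 + 1.699*s^4 - 11.7638*s^3 - 7.4339*s^2 + 2.415*s + 3.0625)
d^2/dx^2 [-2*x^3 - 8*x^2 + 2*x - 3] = -12*x - 16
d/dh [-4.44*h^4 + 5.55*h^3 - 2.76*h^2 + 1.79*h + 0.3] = -17.76*h^3 + 16.65*h^2 - 5.52*h + 1.79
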